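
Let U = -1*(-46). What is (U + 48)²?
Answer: 8836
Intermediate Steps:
U = 46
(U + 48)² = (46 + 48)² = 94² = 8836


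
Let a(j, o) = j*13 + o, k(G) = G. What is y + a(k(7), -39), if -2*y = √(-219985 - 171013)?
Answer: 52 - I*√390998/2 ≈ 52.0 - 312.65*I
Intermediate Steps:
a(j, o) = o + 13*j (a(j, o) = 13*j + o = o + 13*j)
y = -I*√390998/2 (y = -√(-219985 - 171013)/2 = -I*√390998/2 ≈ -312.65*I)
y + a(k(7), -39) = -I*√390998/2 + (-39 + 13*7) = -I*√390998/2 + (-39 + 91) = -I*√390998/2 + 52 = 52 - I*√390998/2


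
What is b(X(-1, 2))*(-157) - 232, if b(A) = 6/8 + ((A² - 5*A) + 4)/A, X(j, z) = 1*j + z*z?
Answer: -2941/12 ≈ -245.08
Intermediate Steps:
X(j, z) = j + z²
b(A) = ¾ + (4 + A² - 5*A)/A (b(A) = 6*(⅛) + (4 + A² - 5*A)/A = ¾ + (4 + A² - 5*A)/A)
b(X(-1, 2))*(-157) - 232 = (-17/4 + (-1 + 2²) + 4/(-1 + 2²))*(-157) - 232 = (-17/4 + (-1 + 4) + 4/(-1 + 4))*(-157) - 232 = (-17/4 + 3 + 4/3)*(-157) - 232 = (1/12)*(-157) - 232 = -157/12 - 232 = -2941/12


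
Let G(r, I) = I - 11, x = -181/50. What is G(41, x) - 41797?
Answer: -2090581/50 ≈ -41812.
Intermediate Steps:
x = -181/50 (x = -181*1/50 = -181/50 ≈ -3.6200)
G(r, I) = -11 + I
G(41, x) - 41797 = (-11 - 181/50) - 41797 = -731/50 - 41797 = -2090581/50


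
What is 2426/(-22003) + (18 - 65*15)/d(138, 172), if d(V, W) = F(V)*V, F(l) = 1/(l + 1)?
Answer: -975746619/1012138 ≈ -964.04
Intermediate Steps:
F(l) = 1/(1 + l)
d(V, W) = V/(1 + V)
2426/(-22003) + (18 - 65*15)/d(138, 172) = 2426/(-22003) + (18 - 65*15)/((138/(1 + 138))) = 2426*(-1/22003) + (18 - 975)/((138/139)) = -2426/22003 - 957/(138*(1/139)) = -2426/22003 - 957/138/139 = -2426/22003 - 957*139/138 = -2426/22003 - 44341/46 = -975746619/1012138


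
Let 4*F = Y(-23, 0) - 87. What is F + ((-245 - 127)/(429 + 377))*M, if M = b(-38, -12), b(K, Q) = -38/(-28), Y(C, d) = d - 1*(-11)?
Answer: -1786/91 ≈ -19.626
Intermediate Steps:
Y(C, d) = 11 + d (Y(C, d) = d + 11 = 11 + d)
F = -19 (F = ((11 + 0) - 87)/4 = (11 - 87)/4 = (¼)*(-76) = -19)
b(K, Q) = 19/14 (b(K, Q) = -38*(-1/28) = 19/14)
M = 19/14 ≈ 1.3571
F + ((-245 - 127)/(429 + 377))*M = -19 + ((-245 - 127)/(429 + 377))*(19/14) = -19 - 372/806*(19/14) = -19 - 372*1/806*(19/14) = -19 - 6/13*19/14 = -19 - 57/91 = -1786/91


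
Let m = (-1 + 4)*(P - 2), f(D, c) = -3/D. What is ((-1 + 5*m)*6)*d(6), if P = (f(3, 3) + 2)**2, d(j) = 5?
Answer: -480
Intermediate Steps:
P = 1 (P = (-3/3 + 2)**2 = (-3*1/3 + 2)**2 = (-1 + 2)**2 = 1**2 = 1)
m = -3 (m = (-1 + 4)*(1 - 2) = 3*(-1) = -3)
((-1 + 5*m)*6)*d(6) = ((-1 + 5*(-3))*6)*5 = ((-1 - 15)*6)*5 = -16*6*5 = -96*5 = -480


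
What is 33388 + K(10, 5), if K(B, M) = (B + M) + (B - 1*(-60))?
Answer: 33473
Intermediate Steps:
K(B, M) = 60 + M + 2*B (K(B, M) = (B + M) + (B + 60) = (B + M) + (60 + B) = 60 + M + 2*B)
33388 + K(10, 5) = 33388 + (60 + 5 + 2*10) = 33388 + (60 + 5 + 20) = 33388 + 85 = 33473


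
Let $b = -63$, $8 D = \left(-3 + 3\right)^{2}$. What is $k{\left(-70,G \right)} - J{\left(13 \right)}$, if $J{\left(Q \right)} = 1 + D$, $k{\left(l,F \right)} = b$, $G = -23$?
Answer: $-64$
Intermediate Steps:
$D = 0$ ($D = \frac{\left(-3 + 3\right)^{2}}{8} = \frac{0^{2}}{8} = \frac{1}{8} \cdot 0 = 0$)
$k{\left(l,F \right)} = -63$
$J{\left(Q \right)} = 1$ ($J{\left(Q \right)} = 1 + 0 = 1$)
$k{\left(-70,G \right)} - J{\left(13 \right)} = -63 - 1 = -64$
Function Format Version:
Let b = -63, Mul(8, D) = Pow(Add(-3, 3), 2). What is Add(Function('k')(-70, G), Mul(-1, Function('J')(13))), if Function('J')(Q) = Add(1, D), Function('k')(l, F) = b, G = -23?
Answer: -64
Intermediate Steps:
D = 0 (D = Mul(Rational(1, 8), Pow(Add(-3, 3), 2)) = Mul(Rational(1, 8), Pow(0, 2)) = Mul(Rational(1, 8), 0) = 0)
Function('k')(l, F) = -63
Function('J')(Q) = 1 (Function('J')(Q) = Add(1, 0) = 1)
Add(Function('k')(-70, G), Mul(-1, Function('J')(13))) = Add(-63, Mul(-1, 1)) = Add(-63, -1) = -64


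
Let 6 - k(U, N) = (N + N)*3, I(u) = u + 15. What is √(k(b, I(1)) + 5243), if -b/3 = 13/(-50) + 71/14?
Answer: √5153 ≈ 71.784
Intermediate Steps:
I(u) = 15 + u
b = -2526/175 (b = -3*(13/(-50) + 71/14) = -3*(13*(-1/50) + 71*(1/14)) = -3*(-13/50 + 71/14) = -3*842/175 = -2526/175 ≈ -14.434)
k(U, N) = 6 - 6*N (k(U, N) = 6 - (N + N)*3 = 6 - 2*N*3 = 6 - 6*N)
√(k(b, I(1)) + 5243) = √((6 - 6*(15 + 1)) + 5243) = √((6 - 6*16) + 5243) = √((6 - 96) + 5243) = √(-90 + 5243) = √5153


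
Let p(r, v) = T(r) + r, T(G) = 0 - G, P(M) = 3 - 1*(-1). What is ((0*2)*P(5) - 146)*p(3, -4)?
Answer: 0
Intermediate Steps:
P(M) = 4 (P(M) = 3 + 1 = 4)
T(G) = -G
p(r, v) = 0 (p(r, v) = -r + r = 0)
((0*2)*P(5) - 146)*p(3, -4) = ((0*2)*4 - 146)*0 = (0*4 - 146)*0 = (0 - 146)*0 = -146*0 = 0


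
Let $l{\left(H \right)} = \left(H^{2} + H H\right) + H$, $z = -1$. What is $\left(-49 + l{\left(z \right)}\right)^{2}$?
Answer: $2304$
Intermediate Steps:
$l{\left(H \right)} = H + 2 H^{2}$ ($l{\left(H \right)} = \left(H^{2} + H^{2}\right) + H = 2 H^{2} + H = H + 2 H^{2}$)
$\left(-49 + l{\left(z \right)}\right)^{2} = \left(-49 - \left(1 + 2 \left(-1\right)\right)\right)^{2} = \left(-49 - \left(1 - 2\right)\right)^{2} = \left(-49 - -1\right)^{2} = \left(-49 + 1\right)^{2} = \left(-48\right)^{2} = 2304$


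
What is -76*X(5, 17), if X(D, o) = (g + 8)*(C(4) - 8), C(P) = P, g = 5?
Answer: 3952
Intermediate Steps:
X(D, o) = -52 (X(D, o) = (5 + 8)*(4 - 8) = 13*(-4) = -52)
-76*X(5, 17) = -76*(-52) = 3952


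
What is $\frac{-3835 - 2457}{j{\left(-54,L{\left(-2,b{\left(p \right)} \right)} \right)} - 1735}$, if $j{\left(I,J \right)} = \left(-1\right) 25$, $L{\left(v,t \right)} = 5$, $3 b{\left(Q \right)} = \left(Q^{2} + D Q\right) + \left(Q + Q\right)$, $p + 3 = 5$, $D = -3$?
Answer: $\frac{143}{40} \approx 3.575$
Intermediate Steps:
$p = 2$ ($p = -3 + 5 = 2$)
$b{\left(Q \right)} = - \frac{Q}{3} + \frac{Q^{2}}{3}$ ($b{\left(Q \right)} = \frac{\left(Q^{2} - 3 Q\right) + \left(Q + Q\right)}{3} = \frac{\left(Q^{2} - 3 Q\right) + 2 Q}{3} = \frac{Q^{2} - Q}{3} = - \frac{Q}{3} + \frac{Q^{2}}{3}$)
$j{\left(I,J \right)} = -25$
$\frac{-3835 - 2457}{j{\left(-54,L{\left(-2,b{\left(p \right)} \right)} \right)} - 1735} = \frac{-3835 - 2457}{-25 - 1735} = - \frac{6292}{-1760} = \left(-6292\right) \left(- \frac{1}{1760}\right) = \frac{143}{40}$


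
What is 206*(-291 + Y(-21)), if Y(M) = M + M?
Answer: -68598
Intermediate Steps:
Y(M) = 2*M
206*(-291 + Y(-21)) = 206*(-291 + 2*(-21)) = 206*(-291 - 42) = 206*(-333) = -68598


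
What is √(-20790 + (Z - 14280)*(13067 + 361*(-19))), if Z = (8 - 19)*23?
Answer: I*√90241654 ≈ 9499.6*I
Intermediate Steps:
Z = -253 (Z = -11*23 = -253)
√(-20790 + (Z - 14280)*(13067 + 361*(-19))) = √(-20790 + (-253 - 14280)*(13067 + 361*(-19))) = √(-20790 - 14533*(13067 - 6859)) = √(-20790 - 14533*6208) = √(-20790 - 90220864) = √(-90241654) = I*√90241654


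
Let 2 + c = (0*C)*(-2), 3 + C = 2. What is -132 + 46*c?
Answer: -224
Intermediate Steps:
C = -1 (C = -3 + 2 = -1)
c = -2 (c = -2 + (0*(-1))*(-2) = -2 + 0*(-2) = -2 + 0 = -2)
-132 + 46*c = -132 + 46*(-2) = -132 - 92 = -224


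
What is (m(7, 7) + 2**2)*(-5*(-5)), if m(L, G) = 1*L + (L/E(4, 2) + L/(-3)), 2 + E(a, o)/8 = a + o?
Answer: 21325/96 ≈ 222.14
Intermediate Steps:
E(a, o) = -16 + 8*a + 8*o (E(a, o) = -16 + 8*(a + o) = -16 + (8*a + 8*o) = -16 + 8*a + 8*o)
m(L, G) = 67*L/96 (m(L, G) = 1*L + (L/(-16 + 8*4 + 8*2) + L/(-3)) = L + (L/(-16 + 32 + 16) + L*(-1/3)) = L + (L/32 - L/3) = L - 29*L/96 = 67*L/96)
(m(7, 7) + 2**2)*(-5*(-5)) = ((67/96)*7 + 2**2)*(-5*(-5)) = (469/96 + 4)*25 = (853/96)*25 = 21325/96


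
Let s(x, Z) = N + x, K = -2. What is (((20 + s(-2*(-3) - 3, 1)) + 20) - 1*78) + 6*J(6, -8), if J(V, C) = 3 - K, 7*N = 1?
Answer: -34/7 ≈ -4.8571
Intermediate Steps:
N = ⅐ (N = (⅐)*1 = ⅐ ≈ 0.14286)
s(x, Z) = ⅐ + x
J(V, C) = 5 (J(V, C) = 3 - 1*(-2) = 3 + 2 = 5)
(((20 + s(-2*(-3) - 3, 1)) + 20) - 1*78) + 6*J(6, -8) = (((20 + (⅐ + (-2*(-3) - 3))) + 20) - 1*78) + 6*5 = (((20 + (⅐ + (6 - 3))) + 20) - 78) + 30 = (((20 + (⅐ + 3)) + 20) - 78) + 30 = (((20 + 22/7) + 20) - 78) + 30 = ((162/7 + 20) - 78) + 30 = (302/7 - 78) + 30 = -244/7 + 30 = -34/7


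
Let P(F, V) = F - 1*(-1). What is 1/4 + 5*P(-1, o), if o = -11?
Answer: ¼ ≈ 0.25000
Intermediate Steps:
P(F, V) = 1 + F (P(F, V) = F + 1 = 1 + F)
1/4 + 5*P(-1, o) = 1/4 + 5*(1 - 1) = ¼ + 5*0 = ¼ + 0 = ¼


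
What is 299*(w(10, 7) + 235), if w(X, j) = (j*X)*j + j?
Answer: 218868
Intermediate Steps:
w(X, j) = j + X*j² (w(X, j) = (X*j)*j + j = X*j² + j = j + X*j²)
299*(w(10, 7) + 235) = 299*(7*(1 + 10*7) + 235) = 299*(7*(1 + 70) + 235) = 299*(7*71 + 235) = 299*(497 + 235) = 299*732 = 218868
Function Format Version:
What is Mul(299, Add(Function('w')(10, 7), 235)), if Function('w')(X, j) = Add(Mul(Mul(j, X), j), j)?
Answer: 218868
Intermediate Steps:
Function('w')(X, j) = Add(j, Mul(X, Pow(j, 2))) (Function('w')(X, j) = Add(Mul(Mul(X, j), j), j) = Add(Mul(X, Pow(j, 2)), j) = Add(j, Mul(X, Pow(j, 2))))
Mul(299, Add(Function('w')(10, 7), 235)) = Mul(299, Add(Mul(7, Add(1, Mul(10, 7))), 235)) = Mul(299, Add(Mul(7, Add(1, 70)), 235)) = Mul(299, Add(Mul(7, 71), 235)) = Mul(299, Add(497, 235)) = Mul(299, 732) = 218868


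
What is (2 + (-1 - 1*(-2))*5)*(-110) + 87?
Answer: -683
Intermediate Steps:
(2 + (-1 - 1*(-2))*5)*(-110) + 87 = (2 + (-1 + 2)*5)*(-110) + 87 = (2 + 1*5)*(-110) + 87 = (2 + 5)*(-110) + 87 = 7*(-110) + 87 = -770 + 87 = -683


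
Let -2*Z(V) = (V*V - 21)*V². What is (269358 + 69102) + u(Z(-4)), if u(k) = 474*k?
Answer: 357420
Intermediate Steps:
Z(V) = -V²*(-21 + V²)/2 (Z(V) = -(V*V - 21)*V²/2 = -(V² - 21)*V²/2 = -(-21 + V²)*V²/2 = -V²*(-21 + V²)/2)
(269358 + 69102) + u(Z(-4)) = (269358 + 69102) + 474*((½)*(-4)²*(21 - 1*(-4)²)) = 338460 + 474*((½)*16*(21 - 1*16)) = 338460 + 474*((½)*16*(21 - 16)) = 338460 + 474*((½)*16*5) = 338460 + 474*40 = 338460 + 18960 = 357420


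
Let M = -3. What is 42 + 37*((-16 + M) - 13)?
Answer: -1142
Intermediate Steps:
42 + 37*((-16 + M) - 13) = 42 + 37*((-16 - 3) - 13) = 42 + 37*(-19 - 13) = 42 + 37*(-32) = 42 - 1184 = -1142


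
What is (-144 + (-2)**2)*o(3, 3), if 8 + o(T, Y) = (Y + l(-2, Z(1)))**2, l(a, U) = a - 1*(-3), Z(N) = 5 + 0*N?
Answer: -1120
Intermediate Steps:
Z(N) = 5 (Z(N) = 5 + 0 = 5)
l(a, U) = 3 + a (l(a, U) = a + 3 = 3 + a)
o(T, Y) = -8 + (1 + Y)**2 (o(T, Y) = -8 + (Y + (3 - 2))**2 = -8 + (Y + 1)**2 = -8 + (1 + Y)**2)
(-144 + (-2)**2)*o(3, 3) = (-144 + (-2)**2)*(-8 + (1 + 3)**2) = (-144 + 4)*(-8 + 4**2) = -140*(-8 + 16) = -140*8 = -1120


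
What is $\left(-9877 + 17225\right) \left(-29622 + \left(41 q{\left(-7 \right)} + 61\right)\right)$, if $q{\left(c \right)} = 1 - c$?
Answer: $-214804084$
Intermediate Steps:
$\left(-9877 + 17225\right) \left(-29622 + \left(41 q{\left(-7 \right)} + 61\right)\right) = \left(-9877 + 17225\right) \left(-29622 + \left(41 \left(1 - -7\right) + 61\right)\right) = 7348 \left(-29622 + \left(41 \left(1 + 7\right) + 61\right)\right) = 7348 \left(-29622 + \left(41 \cdot 8 + 61\right)\right) = 7348 \left(-29622 + \left(328 + 61\right)\right) = 7348 \left(-29622 + 389\right) = 7348 \left(-29233\right) = -214804084$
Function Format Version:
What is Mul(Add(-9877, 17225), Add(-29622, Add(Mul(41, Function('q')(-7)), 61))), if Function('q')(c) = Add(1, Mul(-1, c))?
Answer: -214804084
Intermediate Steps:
Mul(Add(-9877, 17225), Add(-29622, Add(Mul(41, Function('q')(-7)), 61))) = Mul(Add(-9877, 17225), Add(-29622, Add(Mul(41, Add(1, Mul(-1, -7))), 61))) = Mul(7348, Add(-29622, Add(Mul(41, Add(1, 7)), 61))) = Mul(7348, Add(-29622, Add(Mul(41, 8), 61))) = Mul(7348, Add(-29622, Add(328, 61))) = Mul(7348, Add(-29622, 389)) = Mul(7348, -29233) = -214804084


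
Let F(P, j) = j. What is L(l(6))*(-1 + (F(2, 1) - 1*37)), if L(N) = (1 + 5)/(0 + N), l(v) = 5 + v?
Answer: -222/11 ≈ -20.182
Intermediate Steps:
L(N) = 6/N
L(l(6))*(-1 + (F(2, 1) - 1*37)) = (6/(5 + 6))*(-1 + (1 - 1*37)) = (6/11)*(-1 + (1 - 37)) = (6*(1/11))*(-1 - 36) = (6/11)*(-37) = -222/11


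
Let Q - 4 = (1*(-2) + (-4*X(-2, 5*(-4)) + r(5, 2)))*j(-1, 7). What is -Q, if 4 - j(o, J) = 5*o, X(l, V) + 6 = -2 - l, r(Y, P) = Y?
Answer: -247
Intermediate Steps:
X(l, V) = -8 - l (X(l, V) = -6 + (-2 - l) = -8 - l)
j(o, J) = 4 - 5*o
Q = 247 (Q = 4 + (1*(-2) + (-4*(-8 - 1*(-2)) + 5))*(4 - 5*(-1)) = 4 + (-2 + (-4*(-8 + 2) + 5))*(4 + 5) = 4 + (-2 + (-4*(-6) + 5))*9 = 4 + (-2 + (24 + 5))*9 = 4 + (-2 + 29)*9 = 4 + 27*9 = 4 + 243 = 247)
-Q = -1*247 = -247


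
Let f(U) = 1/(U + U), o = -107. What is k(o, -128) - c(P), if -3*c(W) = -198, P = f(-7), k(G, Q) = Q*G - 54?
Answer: 13576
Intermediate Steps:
k(G, Q) = -54 + G*Q (k(G, Q) = G*Q - 54 = -54 + G*Q)
f(U) = 1/(2*U)
P = -1/14 (P = (½)/(-7) = (½)*(-⅐) = -1/14 ≈ -0.071429)
c(W) = 66 (c(W) = -⅓*(-198) = 66)
k(o, -128) - c(P) = (-54 - 107*(-128)) - 1*66 = (-54 + 13696) - 66 = 13642 - 66 = 13576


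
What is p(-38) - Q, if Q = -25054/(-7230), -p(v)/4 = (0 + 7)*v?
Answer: 3833833/3615 ≈ 1060.5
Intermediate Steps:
p(v) = -28*v (p(v) = -4*(0 + 7)*v = -28*v)
Q = 12527/3615 (Q = -25054*(-1/7230) = 12527/3615 ≈ 3.4653)
p(-38) - Q = -28*(-38) - 1*12527/3615 = 1064 - 12527/3615 = 3833833/3615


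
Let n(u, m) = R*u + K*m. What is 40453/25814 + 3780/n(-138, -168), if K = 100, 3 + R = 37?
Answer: 7146657/5136986 ≈ 1.3912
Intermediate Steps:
R = 34 (R = -3 + 37 = 34)
n(u, m) = 34*u + 100*m
40453/25814 + 3780/n(-138, -168) = 40453/25814 + 3780/(34*(-138) + 100*(-168)) = 40453*(1/25814) + 3780/(-4692 - 16800) = 40453/25814 + 3780/(-21492) = 40453/25814 + 3780*(-1/21492) = 40453/25814 - 35/199 = 7146657/5136986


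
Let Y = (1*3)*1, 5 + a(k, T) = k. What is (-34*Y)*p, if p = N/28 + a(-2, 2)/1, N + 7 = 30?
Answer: 8823/14 ≈ 630.21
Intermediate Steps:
N = 23 (N = -7 + 30 = 23)
a(k, T) = -5 + k
Y = 3 (Y = 3*1 = 3)
p = -173/28 (p = 23/28 + (-5 - 2)/1 = 23*(1/28) - 7*1 = 23/28 - 7 = -173/28 ≈ -6.1786)
(-34*Y)*p = -34*3*(-173/28) = -102*(-173/28) = 8823/14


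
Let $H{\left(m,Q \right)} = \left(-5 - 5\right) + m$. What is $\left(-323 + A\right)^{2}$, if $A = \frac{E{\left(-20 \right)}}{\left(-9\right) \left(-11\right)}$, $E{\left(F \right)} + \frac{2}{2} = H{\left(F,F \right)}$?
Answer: $\frac{1024512064}{9801} \approx 1.0453 \cdot 10^{5}$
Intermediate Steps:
$H{\left(m,Q \right)} = -10 + m$
$E{\left(F \right)} = -11 + F$ ($E{\left(F \right)} = -1 + \left(-10 + F\right) = -11 + F$)
$A = - \frac{31}{99}$ ($A = \frac{-11 - 20}{\left(-9\right) \left(-11\right)} = - \frac{31}{99} \approx -0.31313$)
$\left(-323 + A\right)^{2} = \left(-323 - \frac{31}{99}\right)^{2} = \left(- \frac{32008}{99}\right)^{2} = \frac{1024512064}{9801}$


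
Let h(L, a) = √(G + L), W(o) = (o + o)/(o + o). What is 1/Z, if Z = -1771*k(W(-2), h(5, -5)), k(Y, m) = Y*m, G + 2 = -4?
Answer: I/1771 ≈ 0.00056465*I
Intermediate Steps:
G = -6 (G = -2 - 4 = -6)
W(o) = 1 (W(o) = (2*o)/((2*o)) = (2*o)*(1/(2*o)) = 1)
h(L, a) = √(-6 + L)
Z = -1771*I (Z = -1771*√(-6 + 5) = -1771*√(-1) = -1771*I ≈ -1771.0*I)
1/Z = 1/(-1771*I) = I/1771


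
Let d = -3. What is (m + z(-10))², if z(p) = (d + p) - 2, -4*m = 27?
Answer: 7569/16 ≈ 473.06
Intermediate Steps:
m = -27/4 (m = -¼*27 = -27/4 ≈ -6.7500)
z(p) = -5 + p (z(p) = (-3 + p) - 2 = -5 + p)
(m + z(-10))² = (-27/4 + (-5 - 10))² = (-27/4 - 15)² = (-87/4)² = 7569/16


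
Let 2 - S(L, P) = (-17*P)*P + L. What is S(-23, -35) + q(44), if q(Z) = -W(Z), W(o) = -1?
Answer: 20851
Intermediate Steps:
q(Z) = 1 (q(Z) = -1*(-1) = 1)
S(L, P) = 2 - L + 17*P² (S(L, P) = 2 - ((-17*P)*P + L) = 2 - (-17*P² + L) = 2 - (L - 17*P²) = 2 + (-L + 17*P²) = 2 - L + 17*P²)
S(-23, -35) + q(44) = (2 - 1*(-23) + 17*(-35)²) + 1 = (2 + 23 + 17*1225) + 1 = (2 + 23 + 20825) + 1 = 20850 + 1 = 20851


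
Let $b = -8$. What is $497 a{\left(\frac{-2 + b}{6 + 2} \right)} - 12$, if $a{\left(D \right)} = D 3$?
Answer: $- \frac{7503}{4} \approx -1875.8$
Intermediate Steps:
$a{\left(D \right)} = 3 D$
$497 a{\left(\frac{-2 + b}{6 + 2} \right)} - 12 = 497 \cdot 3 \frac{-2 - 8}{6 + 2} - 12 = 497 \cdot 3 \left(- \frac{10}{8}\right) - 12 = 497 \cdot 3 \left(\left(-10\right) \frac{1}{8}\right) - 12 = 497 \cdot 3 \left(- \frac{5}{4}\right) - 12 = 497 \left(- \frac{15}{4}\right) - 12 = - \frac{7455}{4} - 12 = - \frac{7503}{4}$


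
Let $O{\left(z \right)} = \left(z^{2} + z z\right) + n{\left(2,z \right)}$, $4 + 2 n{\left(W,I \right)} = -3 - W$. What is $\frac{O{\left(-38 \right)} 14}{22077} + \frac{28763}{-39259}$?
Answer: $\frac{86349620}{78792813} \approx 1.0959$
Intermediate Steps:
$n{\left(W,I \right)} = - \frac{7}{2} - \frac{W}{2}$ ($n{\left(W,I \right)} = -2 + \frac{-3 - W}{2} = -2 - \left(\frac{3}{2} + \frac{W}{2}\right) = - \frac{7}{2} - \frac{W}{2}$)
$O{\left(z \right)} = - \frac{9}{2} + 2 z^{2}$ ($O{\left(z \right)} = \left(z^{2} + z z\right) - \frac{9}{2} = \left(z^{2} + z^{2}\right) - \frac{9}{2} = 2 z^{2} - \frac{9}{2} = - \frac{9}{2} + 2 z^{2}$)
$\frac{O{\left(-38 \right)} 14}{22077} + \frac{28763}{-39259} = \frac{\left(- \frac{9}{2} + 2 \left(-38\right)^{2}\right) 14}{22077} + \frac{28763}{-39259} = \left(- \frac{9}{2} + 2 \cdot 1444\right) 14 \cdot \frac{1}{22077} + 28763 \left(- \frac{1}{39259}\right) = \left(- \frac{9}{2} + 2888\right) 14 \cdot \frac{1}{22077} - \frac{28763}{39259} = \frac{5767}{2} \cdot 14 \cdot \frac{1}{22077} - \frac{28763}{39259} = 40369 \cdot \frac{1}{22077} - \frac{28763}{39259} = \frac{40369}{22077} - \frac{28763}{39259} = \frac{86349620}{78792813}$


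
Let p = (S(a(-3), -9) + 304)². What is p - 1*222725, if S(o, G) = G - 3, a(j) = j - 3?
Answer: -137461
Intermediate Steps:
a(j) = -3 + j
S(o, G) = -3 + G
p = 85264 (p = ((-3 - 9) + 304)² = (-12 + 304)² = 292² = 85264)
p - 1*222725 = 85264 - 1*222725 = 85264 - 222725 = -137461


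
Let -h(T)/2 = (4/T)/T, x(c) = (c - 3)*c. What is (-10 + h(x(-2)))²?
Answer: 63504/625 ≈ 101.61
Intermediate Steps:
x(c) = c*(-3 + c) (x(c) = (-3 + c)*c = c*(-3 + c))
h(T) = -8/T² (h(T) = -2*4/T/T = -8/T²)
(-10 + h(x(-2)))² = (-10 - 8*1/(4*(-3 - 2)²))² = (-10 - 8/(-2*(-5))²)² = (-10 - 8/10²)² = (-10 - 8*1/100)² = (-10 - 2/25)² = (-252/25)² = 63504/625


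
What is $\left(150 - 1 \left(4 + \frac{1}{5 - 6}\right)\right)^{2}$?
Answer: $21609$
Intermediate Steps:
$\left(150 - 1 \left(4 + \frac{1}{5 - 6}\right)\right)^{2} = \left(150 - 1 \left(4 + \frac{1}{-1}\right)\right)^{2} = \left(150 - 1 \left(4 - 1\right)\right)^{2} = \left(150 - 1 \cdot 3\right)^{2} = \left(150 - 3\right)^{2} = 147^{2} = 21609$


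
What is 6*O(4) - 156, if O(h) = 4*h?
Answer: -60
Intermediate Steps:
6*O(4) - 156 = 6*(4*4) - 156 = 6*16 - 156 = 96 - 156 = -60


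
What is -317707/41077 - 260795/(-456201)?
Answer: -134225574892/18739368477 ≈ -7.1628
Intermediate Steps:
-317707/41077 - 260795/(-456201) = -317707*1/41077 - 260795*(-1/456201) = -317707/41077 + 260795/456201 = -134225574892/18739368477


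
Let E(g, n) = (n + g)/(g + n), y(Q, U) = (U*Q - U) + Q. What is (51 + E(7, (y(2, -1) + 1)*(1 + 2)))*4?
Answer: 208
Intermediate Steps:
y(Q, U) = Q - U + Q*U (y(Q, U) = (Q*U - U) + Q = (-U + Q*U) + Q = Q - U + Q*U)
E(g, n) = 1 (E(g, n) = (g + n)/(g + n) = 1)
(51 + E(7, (y(2, -1) + 1)*(1 + 2)))*4 = (51 + 1)*4 = 52*4 = 208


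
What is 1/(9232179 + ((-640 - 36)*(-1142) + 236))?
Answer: 1/10004407 ≈ 9.9956e-8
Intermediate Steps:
1/(9232179 + ((-640 - 36)*(-1142) + 236)) = 1/(9232179 + (-676*(-1142) + 236)) = 1/(9232179 + (771992 + 236)) = 1/(9232179 + 772228) = 1/10004407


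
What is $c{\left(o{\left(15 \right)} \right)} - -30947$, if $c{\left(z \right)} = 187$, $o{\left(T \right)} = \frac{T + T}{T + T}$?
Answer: $31134$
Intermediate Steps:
$o{\left(T \right)} = 1$ ($o{\left(T \right)} = \frac{2 T}{2 T} = 2 T \frac{1}{2 T} = 1$)
$c{\left(o{\left(15 \right)} \right)} - -30947 = 187 - -30947 = 187 + 30947 = 31134$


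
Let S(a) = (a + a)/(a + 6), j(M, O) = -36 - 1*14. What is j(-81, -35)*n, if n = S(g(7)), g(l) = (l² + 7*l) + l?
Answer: -3500/37 ≈ -94.595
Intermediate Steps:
j(M, O) = -50 (j(M, O) = -36 - 14 = -50)
g(l) = l² + 8*l
S(a) = 2*a/(6 + a) (S(a) = (2*a)/(6 + a) = 2*a/(6 + a))
n = 70/37 (n = 2*(7*(8 + 7))/(6 + 7*(8 + 7)) = 2*(7*15)/(6 + 7*15) = 2*105/(6 + 105) = 2*105/111 = 2*105*(1/111) = 70/37 ≈ 1.8919)
j(-81, -35)*n = -50*70/37 = -3500/37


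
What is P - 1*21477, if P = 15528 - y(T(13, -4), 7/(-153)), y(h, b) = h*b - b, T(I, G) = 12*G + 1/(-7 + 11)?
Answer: -1214051/204 ≈ -5951.2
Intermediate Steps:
T(I, G) = ¼ + 12*G (T(I, G) = 12*G + 1/4 = 12*G + ¼ = ¼ + 12*G)
y(h, b) = -b + b*h (y(h, b) = b*h - b = -b + b*h)
P = 3167257/204 (P = 15528 - 7/(-153)*(-1 + (¼ + 12*(-4))) = 15528 - 7*(-1/153)*(-1 + (¼ - 48)) = 15528 - (-7)*(-1 - 191/4)/153 = 15528 - (-7)*(-195)/(153*4) = 15528 - 1*455/204 = 15528 - 455/204 = 3167257/204 ≈ 15526.)
P - 1*21477 = 3167257/204 - 1*21477 = 3167257/204 - 21477 = -1214051/204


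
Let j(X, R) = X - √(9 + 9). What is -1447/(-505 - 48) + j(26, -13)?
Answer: 15825/553 - 3*√2 ≈ 24.374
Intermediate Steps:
j(X, R) = X - 3*√2 (j(X, R) = X - √18 = X - 3*√2)
-1447/(-505 - 48) + j(26, -13) = -1447/(-505 - 48) + (26 - 3*√2) = -1447/(-553) + (26 - 3*√2) = -1/553*(-1447) + (26 - 3*√2) = 1447/553 + (26 - 3*√2) = 15825/553 - 3*√2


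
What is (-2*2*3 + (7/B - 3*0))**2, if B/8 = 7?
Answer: 9025/64 ≈ 141.02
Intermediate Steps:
B = 56 (B = 8*7 = 56)
(-2*2*3 + (7/B - 3*0))**2 = (-2*2*3 + (7/56 - 3*0))**2 = (-4*3 + (7*(1/56) + 0))**2 = (-12 + (1/8 + 0))**2 = (-12 + 1/8)**2 = (-95/8)**2 = 9025/64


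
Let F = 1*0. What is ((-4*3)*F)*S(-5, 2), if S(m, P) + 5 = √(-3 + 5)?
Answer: 0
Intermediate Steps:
F = 0
S(m, P) = -5 + √2 (S(m, P) = -5 + √(-3 + 5) = -5 + √2)
((-4*3)*F)*S(-5, 2) = (-4*3*0)*(-5 + √2) = (-12*0)*(-5 + √2) = 0*(-5 + √2) = 0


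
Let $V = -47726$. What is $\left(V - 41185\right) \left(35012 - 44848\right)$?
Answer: $874528596$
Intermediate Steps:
$\left(V - 41185\right) \left(35012 - 44848\right) = \left(-47726 - 41185\right) \left(35012 - 44848\right) = \left(-88911\right) \left(-9836\right) = 874528596$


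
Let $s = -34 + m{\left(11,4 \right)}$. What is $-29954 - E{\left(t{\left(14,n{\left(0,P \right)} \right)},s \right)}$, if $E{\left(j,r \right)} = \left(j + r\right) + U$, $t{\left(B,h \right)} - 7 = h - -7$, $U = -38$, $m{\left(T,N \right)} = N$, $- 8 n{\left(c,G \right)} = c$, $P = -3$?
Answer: $-29900$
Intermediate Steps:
$n{\left(c,G \right)} = - \frac{c}{8}$
$s = -30$ ($s = -34 + 4 = -30$)
$t{\left(B,h \right)} = 14 + h$ ($t{\left(B,h \right)} = 7 + \left(h - -7\right) = 7 + \left(h + 7\right) = 7 + \left(7 + h\right) = 14 + h$)
$E{\left(j,r \right)} = -38 + j + r$ ($E{\left(j,r \right)} = \left(j + r\right) - 38 = -38 + j + r$)
$-29954 - E{\left(t{\left(14,n{\left(0,P \right)} \right)},s \right)} = -29954 - \left(-38 + \left(14 - 0\right) - 30\right) = -29954 - \left(-38 + \left(14 + 0\right) - 30\right) = -29954 - \left(-38 + 14 - 30\right) = -29954 - -54 = -29954 + 54 = -29900$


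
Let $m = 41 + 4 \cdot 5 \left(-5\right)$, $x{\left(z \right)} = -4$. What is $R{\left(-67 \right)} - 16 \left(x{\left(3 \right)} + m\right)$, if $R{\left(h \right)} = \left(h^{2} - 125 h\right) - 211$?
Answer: $13661$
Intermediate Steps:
$R{\left(h \right)} = -211 + h^{2} - 125 h$
$m = -59$ ($m = 41 + 20 \left(-5\right) = 41 - 100 = -59$)
$R{\left(-67 \right)} - 16 \left(x{\left(3 \right)} + m\right) = \left(-211 + \left(-67\right)^{2} - -8375\right) - 16 \left(-4 - 59\right) = \left(-211 + 4489 + 8375\right) - -1008 = 12653 + 1008 = 13661$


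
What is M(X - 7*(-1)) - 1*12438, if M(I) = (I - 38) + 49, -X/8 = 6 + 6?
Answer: -12516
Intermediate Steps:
X = -96 (X = -8*(6 + 6) = -8*12 = -96)
M(I) = 11 + I (M(I) = (-38 + I) + 49 = 11 + I)
M(X - 7*(-1)) - 1*12438 = (11 + (-96 - 7*(-1))) - 1*12438 = (11 + (-96 + 7)) - 12438 = (11 - 89) - 12438 = -78 - 12438 = -12516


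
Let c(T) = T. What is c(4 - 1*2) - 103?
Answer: -101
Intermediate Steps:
c(4 - 1*2) - 103 = (4 - 1*2) - 103 = (4 - 2) - 103 = 2 - 103 = -101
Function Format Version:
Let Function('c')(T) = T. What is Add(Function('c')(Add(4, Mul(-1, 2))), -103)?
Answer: -101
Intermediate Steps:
Add(Function('c')(Add(4, Mul(-1, 2))), -103) = Add(Add(4, Mul(-1, 2)), -103) = Add(Add(4, -2), -103) = Add(2, -103) = -101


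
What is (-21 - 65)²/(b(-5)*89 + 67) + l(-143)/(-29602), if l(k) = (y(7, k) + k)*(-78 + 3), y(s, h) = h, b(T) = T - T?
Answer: 108749621/991667 ≈ 109.66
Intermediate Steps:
b(T) = 0
l(k) = -150*k (l(k) = (k + k)*(-78 + 3) = (2*k)*(-75) = -150*k)
(-21 - 65)²/(b(-5)*89 + 67) + l(-143)/(-29602) = (-21 - 65)²/(0*89 + 67) - 150*(-143)/(-29602) = (-86)²/(0 + 67) + 21450*(-1/29602) = 7396/67 - 10725/14801 = 108749621/991667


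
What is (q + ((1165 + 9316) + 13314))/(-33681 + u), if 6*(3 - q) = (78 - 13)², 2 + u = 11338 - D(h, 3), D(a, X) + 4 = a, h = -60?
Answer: -138563/133686 ≈ -1.0365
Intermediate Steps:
D(a, X) = -4 + a
u = 11400 (u = -2 + (11338 - (-4 - 60)) = -2 + (11338 - 1*(-64)) = -2 + (11338 + 64) = -2 + 11402 = 11400)
q = -4207/6 (q = 3 - (78 - 13)²/6 = 3 - ⅙*65² = 3 - ⅙*4225 = 3 - 4225/6 = -4207/6 ≈ -701.17)
(q + ((1165 + 9316) + 13314))/(-33681 + u) = (-4207/6 + ((1165 + 9316) + 13314))/(-33681 + 11400) = (-4207/6 + (10481 + 13314))/(-22281) = (-4207/6 + 23795)*(-1/22281) = (138563/6)*(-1/22281) = -138563/133686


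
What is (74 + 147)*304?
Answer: 67184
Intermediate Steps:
(74 + 147)*304 = 221*304 = 67184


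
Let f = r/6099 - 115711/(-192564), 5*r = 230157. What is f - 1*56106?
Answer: -1026230538547/18293580 ≈ -56098.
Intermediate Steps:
r = 230157/5 (r = (1/5)*230157 = 230157/5 ≈ 46031.)
f = 149060933/18293580 (f = (230157/5)/6099 - 115711/(-192564) = (230157/5)*(1/6099) - 115711*(-1/192564) = 717/95 + 115711/192564 = 149060933/18293580 ≈ 8.1483)
f - 1*56106 = 149060933/18293580 - 1*56106 = 149060933/18293580 - 56106 = -1026230538547/18293580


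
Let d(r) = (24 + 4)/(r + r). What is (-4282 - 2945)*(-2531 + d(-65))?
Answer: 1189051083/65 ≈ 1.8293e+7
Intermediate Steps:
d(r) = 14/r (d(r) = 28/((2*r)) = 28*(1/(2*r)) = 14/r)
(-4282 - 2945)*(-2531 + d(-65)) = (-4282 - 2945)*(-2531 + 14/(-65)) = -7227*(-2531 + 14*(-1/65)) = -7227*(-2531 - 14/65) = -7227*(-164529/65) = 1189051083/65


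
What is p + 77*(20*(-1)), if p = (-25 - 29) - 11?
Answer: -1605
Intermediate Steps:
p = -65 (p = -54 - 11 = -65)
p + 77*(20*(-1)) = -65 + 77*(20*(-1)) = -65 + 77*(-20) = -65 - 1540 = -1605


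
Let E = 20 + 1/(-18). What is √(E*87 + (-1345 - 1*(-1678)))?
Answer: √74454/6 ≈ 45.477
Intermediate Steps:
E = 359/18 (E = 20 - 1/18 = 359/18 ≈ 19.944)
√(E*87 + (-1345 - 1*(-1678))) = √((359/18)*87 + (-1345 - 1*(-1678))) = √(10411/6 + (-1345 + 1678)) = √(10411/6 + 333) = √(12409/6) = √74454/6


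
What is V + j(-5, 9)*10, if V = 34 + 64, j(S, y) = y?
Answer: 188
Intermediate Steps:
V = 98
V + j(-5, 9)*10 = 98 + 9*10 = 98 + 90 = 188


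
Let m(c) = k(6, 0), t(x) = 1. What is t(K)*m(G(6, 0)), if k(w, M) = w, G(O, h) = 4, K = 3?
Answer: 6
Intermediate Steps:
m(c) = 6
t(K)*m(G(6, 0)) = 1*6 = 6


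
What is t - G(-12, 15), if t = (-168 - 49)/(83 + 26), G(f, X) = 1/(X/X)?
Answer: -326/109 ≈ -2.9908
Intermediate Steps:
G(f, X) = 1 (G(f, X) = 1/1 = 1)
t = -217/109 ≈ -1.9908
t - G(-12, 15) = -217/109 - 1*1 = -217/109 - 1 = -326/109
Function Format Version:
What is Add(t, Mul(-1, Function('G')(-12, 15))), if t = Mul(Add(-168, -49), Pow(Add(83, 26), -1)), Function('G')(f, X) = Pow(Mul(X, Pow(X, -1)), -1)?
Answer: Rational(-326, 109) ≈ -2.9908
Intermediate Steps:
Function('G')(f, X) = 1 (Function('G')(f, X) = Pow(1, -1) = 1)
t = Rational(-217, 109) (t = Mul(-217, Pow(109, -1)) = Mul(-217, Rational(1, 109)) = Rational(-217, 109) ≈ -1.9908)
Add(t, Mul(-1, Function('G')(-12, 15))) = Add(Rational(-217, 109), Mul(-1, 1)) = Add(Rational(-217, 109), -1) = Rational(-326, 109)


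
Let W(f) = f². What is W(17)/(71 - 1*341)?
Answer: -289/270 ≈ -1.0704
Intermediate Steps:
W(17)/(71 - 1*341) = 17²/(71 - 1*341) = 289/(71 - 341) = 289/(-270) = 289*(-1/270) = -289/270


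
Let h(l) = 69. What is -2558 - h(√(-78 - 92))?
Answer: -2627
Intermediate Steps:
-2558 - h(√(-78 - 92)) = -2558 - 1*69 = -2558 - 69 = -2627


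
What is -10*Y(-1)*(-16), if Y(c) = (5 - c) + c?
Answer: 800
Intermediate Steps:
Y(c) = 5
-10*Y(-1)*(-16) = -10*5*(-16) = -50*(-16) = 800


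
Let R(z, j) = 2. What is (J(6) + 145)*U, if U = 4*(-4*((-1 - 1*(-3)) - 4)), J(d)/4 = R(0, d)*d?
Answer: 6176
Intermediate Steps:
J(d) = 8*d (J(d) = 4*(2*d) = 8*d)
U = 32 (U = 4*(-4*((-1 + 3) - 4)) = 4*(-4*(2 - 4)) = 4*(-4*(-2)) = 4*8 = 32)
(J(6) + 145)*U = (8*6 + 145)*32 = (48 + 145)*32 = 193*32 = 6176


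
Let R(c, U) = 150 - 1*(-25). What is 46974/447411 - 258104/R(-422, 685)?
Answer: -5498588014/3728425 ≈ -1474.8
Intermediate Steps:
R(c, U) = 175 (R(c, U) = 150 + 25 = 175)
46974/447411 - 258104/R(-422, 685) = 46974/447411 - 258104/175 = 46974*(1/447411) - 258104*1/175 = 15658/149137 - 36872/25 = -5498588014/3728425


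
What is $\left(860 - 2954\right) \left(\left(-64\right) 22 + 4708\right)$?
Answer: $-6910200$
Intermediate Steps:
$\left(860 - 2954\right) \left(\left(-64\right) 22 + 4708\right) = - 2094 \left(-1408 + 4708\right) = \left(-2094\right) 3300 = -6910200$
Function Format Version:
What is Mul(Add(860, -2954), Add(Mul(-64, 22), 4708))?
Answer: -6910200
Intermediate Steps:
Mul(Add(860, -2954), Add(Mul(-64, 22), 4708)) = Mul(-2094, Add(-1408, 4708)) = Mul(-2094, 3300) = -6910200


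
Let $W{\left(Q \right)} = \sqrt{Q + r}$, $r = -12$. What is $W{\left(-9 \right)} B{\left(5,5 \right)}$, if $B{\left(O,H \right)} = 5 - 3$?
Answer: $2 i \sqrt{21} \approx 9.1651 i$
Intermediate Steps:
$B{\left(O,H \right)} = 2$ ($B{\left(O,H \right)} = 5 - 3 = 2$)
$W{\left(Q \right)} = \sqrt{-12 + Q}$ ($W{\left(Q \right)} = \sqrt{Q - 12} = \sqrt{-12 + Q}$)
$W{\left(-9 \right)} B{\left(5,5 \right)} = \sqrt{-12 - 9} \cdot 2 = \sqrt{-21} \cdot 2 = i \sqrt{21} \cdot 2 = 2 i \sqrt{21}$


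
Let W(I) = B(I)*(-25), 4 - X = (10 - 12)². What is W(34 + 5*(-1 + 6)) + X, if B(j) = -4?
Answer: 100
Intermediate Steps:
X = 0 (X = 4 - (10 - 12)² = 4 - 1*(-2)² = 4 - 1*4 = 4 - 4 = 0)
W(I) = 100 (W(I) = -4*(-25) = 100)
W(34 + 5*(-1 + 6)) + X = 100 + 0 = 100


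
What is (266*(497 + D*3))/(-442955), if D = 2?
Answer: -133798/442955 ≈ -0.30206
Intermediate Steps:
(266*(497 + D*3))/(-442955) = (266*(497 + 2*3))/(-442955) = (266*(497 + 6))*(-1/442955) = (266*503)*(-1/442955) = 133798*(-1/442955) = -133798/442955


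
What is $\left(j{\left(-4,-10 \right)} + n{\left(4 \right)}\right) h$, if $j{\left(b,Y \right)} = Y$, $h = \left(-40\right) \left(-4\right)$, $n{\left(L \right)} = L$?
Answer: $-960$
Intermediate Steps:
$h = 160$
$\left(j{\left(-4,-10 \right)} + n{\left(4 \right)}\right) h = \left(-10 + 4\right) 160 = \left(-6\right) 160 = -960$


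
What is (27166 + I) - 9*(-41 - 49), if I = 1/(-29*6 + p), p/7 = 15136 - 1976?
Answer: 2572281297/91946 ≈ 27976.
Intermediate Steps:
p = 92120 (p = 7*(15136 - 1976) = 7*13160 = 92120)
I = 1/91946 (I = 1/(-29*6 + 92120) = 1/(-174 + 92120) = 1/91946 ≈ 1.0876e-5)
(27166 + I) - 9*(-41 - 49) = (27166 + 1/91946) - 9*(-41 - 49) = 2497805037/91946 - 9*(-90) = 2497805037/91946 + 810 = 2572281297/91946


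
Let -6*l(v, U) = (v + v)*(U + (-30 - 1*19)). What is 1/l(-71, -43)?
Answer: -3/6532 ≈ -0.00045928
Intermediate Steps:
l(v, U) = -v*(-49 + U)/3 (l(v, U) = -(v + v)*(U + (-30 - 1*19))/6 = -2*v*(U + (-30 - 19))/6 = -2*v*(U - 49)/6 = -2*v*(-49 + U)/6 = -v*(-49 + U)/3)
1/l(-71, -43) = 1/((1/3)*(-71)*(49 - 1*(-43))) = 1/((1/3)*(-71)*(49 + 43)) = 1/((1/3)*(-71)*92) = 1/(-6532/3) = -3/6532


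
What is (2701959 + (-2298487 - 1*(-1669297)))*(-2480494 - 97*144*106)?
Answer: -8210449431438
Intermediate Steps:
(2701959 + (-2298487 - 1*(-1669297)))*(-2480494 - 97*144*106) = (2701959 + (-2298487 + 1669297))*(-2480494 - 13968*106) = (2701959 - 629190)*(-2480494 - 1480608) = 2072769*(-3961102) = -8210449431438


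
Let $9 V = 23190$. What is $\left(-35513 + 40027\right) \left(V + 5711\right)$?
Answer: $\frac{112231582}{3} \approx 3.741 \cdot 10^{7}$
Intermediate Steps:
$V = \frac{7730}{3}$ ($V = \frac{1}{9} \cdot 23190 = \frac{7730}{3} \approx 2576.7$)
$\left(-35513 + 40027\right) \left(V + 5711\right) = \left(-35513 + 40027\right) \left(\frac{7730}{3} + 5711\right) = 4514 \cdot \frac{24863}{3} = \frac{112231582}{3}$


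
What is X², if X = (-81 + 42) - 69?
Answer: 11664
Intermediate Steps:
X = -108 (X = -39 - 69 = -108)
X² = (-108)² = 11664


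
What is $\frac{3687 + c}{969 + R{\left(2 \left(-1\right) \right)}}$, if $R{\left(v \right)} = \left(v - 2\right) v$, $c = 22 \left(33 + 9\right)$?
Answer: $\frac{4611}{977} \approx 4.7196$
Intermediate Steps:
$c = 924$ ($c = 22 \cdot 42 = 924$)
$R{\left(v \right)} = v \left(-2 + v\right)$ ($R{\left(v \right)} = \left(-2 + v\right) v = v \left(-2 + v\right)$)
$\frac{3687 + c}{969 + R{\left(2 \left(-1\right) \right)}} = \frac{3687 + 924}{969 + 2 \left(-1\right) \left(-2 + 2 \left(-1\right)\right)} = \frac{4611}{969 - 2 \left(-2 - 2\right)} = \frac{4611}{969 - -8} = \frac{4611}{969 + 8} = \frac{4611}{977}$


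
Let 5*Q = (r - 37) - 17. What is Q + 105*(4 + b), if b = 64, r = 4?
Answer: 7130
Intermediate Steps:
Q = -10 (Q = ((4 - 37) - 17)/5 = (-33 - 17)/5 = (⅕)*(-50) = -10)
Q + 105*(4 + b) = -10 + 105*(4 + 64) = -10 + 105*68 = -10 + 7140 = 7130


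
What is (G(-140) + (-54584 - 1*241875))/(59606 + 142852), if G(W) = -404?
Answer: -296863/202458 ≈ -1.4663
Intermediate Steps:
(G(-140) + (-54584 - 1*241875))/(59606 + 142852) = (-404 + (-54584 - 1*241875))/(59606 + 142852) = (-404 + (-54584 - 241875))/202458 = (-404 - 296459)*(1/202458) = -296863*1/202458 = -296863/202458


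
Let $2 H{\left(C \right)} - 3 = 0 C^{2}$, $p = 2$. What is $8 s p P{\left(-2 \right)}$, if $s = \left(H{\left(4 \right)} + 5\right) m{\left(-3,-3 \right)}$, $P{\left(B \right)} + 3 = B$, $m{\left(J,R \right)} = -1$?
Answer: $520$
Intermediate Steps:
$P{\left(B \right)} = -3 + B$
$H{\left(C \right)} = \frac{3}{2}$ ($H{\left(C \right)} = \frac{3}{2} + \frac{0 C^{2}}{2} = \frac{3}{2} + \frac{1}{2} \cdot 0 = \frac{3}{2} + 0 = \frac{3}{2}$)
$s = - \frac{13}{2}$ ($s = \left(\frac{3}{2} + 5\right) \left(-1\right) = \frac{13}{2} \left(-1\right) = - \frac{13}{2} \approx -6.5$)
$8 s p P{\left(-2 \right)} = 8 \left(- \frac{13}{2}\right) 2 \left(-3 - 2\right) = \left(-52\right) 2 \left(-5\right) = \left(-104\right) \left(-5\right) = 520$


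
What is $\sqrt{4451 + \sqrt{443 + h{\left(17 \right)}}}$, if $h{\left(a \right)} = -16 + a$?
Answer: $\sqrt{4451 + 2 \sqrt{111}} \approx 66.874$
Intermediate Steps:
$\sqrt{4451 + \sqrt{443 + h{\left(17 \right)}}} = \sqrt{4451 + \sqrt{443 + \left(-16 + 17\right)}} = \sqrt{4451 + \sqrt{443 + 1}} = \sqrt{4451 + \sqrt{444}} = \sqrt{4451 + 2 \sqrt{111}}$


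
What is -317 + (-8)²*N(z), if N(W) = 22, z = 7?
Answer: 1091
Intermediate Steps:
-317 + (-8)²*N(z) = -317 + (-8)²*22 = -317 + 64*22 = -317 + 1408 = 1091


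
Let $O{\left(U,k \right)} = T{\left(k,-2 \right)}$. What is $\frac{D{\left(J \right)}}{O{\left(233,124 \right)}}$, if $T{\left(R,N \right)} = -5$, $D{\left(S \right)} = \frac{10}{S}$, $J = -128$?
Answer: $\frac{1}{64} \approx 0.015625$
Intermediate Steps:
$O{\left(U,k \right)} = -5$
$\frac{D{\left(J \right)}}{O{\left(233,124 \right)}} = \frac{10 \frac{1}{-128}}{-5} = 10 \left(- \frac{1}{128}\right) \left(- \frac{1}{5}\right) = \left(- \frac{5}{64}\right) \left(- \frac{1}{5}\right) = \frac{1}{64}$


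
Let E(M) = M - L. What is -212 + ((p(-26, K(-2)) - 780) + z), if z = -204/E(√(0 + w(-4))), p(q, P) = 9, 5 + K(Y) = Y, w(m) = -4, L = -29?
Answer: -836551/845 + 408*I/845 ≈ -990.0 + 0.48284*I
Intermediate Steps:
K(Y) = -5 + Y
E(M) = 29 + M (E(M) = M - 1*(-29) = M + 29 = 29 + M)
z = -204*(29 - 2*I)/845 (z = -204/(29 + √(0 - 4)) = -204/(29 + √(-4)) = -204*(29 - 2*I)/845 ≈ -7.0012 + 0.48284*I)
-212 + ((p(-26, K(-2)) - 780) + z) = -212 + ((9 - 780) + (-5916/845 + 408*I/845)) = -212 + (-771 + (-5916/845 + 408*I/845)) = -212 + (-657411/845 + 408*I/845) = -836551/845 + 408*I/845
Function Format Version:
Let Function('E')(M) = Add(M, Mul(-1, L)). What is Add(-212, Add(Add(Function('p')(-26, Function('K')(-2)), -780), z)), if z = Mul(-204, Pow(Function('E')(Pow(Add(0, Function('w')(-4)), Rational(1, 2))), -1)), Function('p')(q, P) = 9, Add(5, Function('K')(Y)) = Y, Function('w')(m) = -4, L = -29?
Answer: Add(Rational(-836551, 845), Mul(Rational(408, 845), I)) ≈ Add(-990.00, Mul(0.48284, I))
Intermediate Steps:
Function('K')(Y) = Add(-5, Y)
Function('E')(M) = Add(29, M) (Function('E')(M) = Add(M, Mul(-1, -29)) = Add(M, 29) = Add(29, M))
z = Mul(Rational(-204, 845), Add(29, Mul(-2, I))) (z = Mul(-204, Pow(Add(29, Pow(Add(0, -4), Rational(1, 2))), -1)) = Mul(-204, Pow(Add(29, Pow(-4, Rational(1, 2))), -1)) = Mul(-204, Pow(Add(29, Mul(2, I)), -1)) = Mul(-204, Mul(Rational(1, 845), Add(29, Mul(-2, I)))) = Mul(Rational(-204, 845), Add(29, Mul(-2, I))) ≈ Add(-7.0012, Mul(0.48284, I)))
Add(-212, Add(Add(Function('p')(-26, Function('K')(-2)), -780), z)) = Add(-212, Add(Add(9, -780), Add(Rational(-5916, 845), Mul(Rational(408, 845), I)))) = Add(-212, Add(-771, Add(Rational(-5916, 845), Mul(Rational(408, 845), I)))) = Add(-212, Add(Rational(-657411, 845), Mul(Rational(408, 845), I))) = Add(Rational(-836551, 845), Mul(Rational(408, 845), I))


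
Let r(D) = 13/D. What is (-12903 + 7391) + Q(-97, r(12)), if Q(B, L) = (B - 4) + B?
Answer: -5710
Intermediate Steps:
Q(B, L) = -4 + 2*B (Q(B, L) = (-4 + B) + B = -4 + 2*B)
(-12903 + 7391) + Q(-97, r(12)) = (-12903 + 7391) + (-4 + 2*(-97)) = -5512 + (-4 - 194) = -5512 - 198 = -5710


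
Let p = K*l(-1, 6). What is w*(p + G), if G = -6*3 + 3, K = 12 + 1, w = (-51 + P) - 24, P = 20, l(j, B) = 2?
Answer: -605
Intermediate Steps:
w = -55 (w = (-51 + 20) - 24 = -31 - 24 = -55)
K = 13
G = -15 (G = -18 + 3 = -15)
p = 26 (p = 13*2 = 26)
w*(p + G) = -55*(26 - 15) = -55*11 = -605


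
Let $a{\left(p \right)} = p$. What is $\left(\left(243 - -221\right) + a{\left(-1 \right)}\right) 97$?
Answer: $44911$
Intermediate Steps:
$\left(\left(243 - -221\right) + a{\left(-1 \right)}\right) 97 = \left(\left(243 - -221\right) - 1\right) 97 = \left(\left(243 + 221\right) - 1\right) 97 = \left(464 - 1\right) 97 = 463 \cdot 97 = 44911$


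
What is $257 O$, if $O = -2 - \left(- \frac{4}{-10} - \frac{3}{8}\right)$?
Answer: $- \frac{20817}{40} \approx -520.42$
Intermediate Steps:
$O = - \frac{81}{40}$ ($O = -2 - \left(\left(-4\right) \left(- \frac{1}{10}\right) - \frac{3}{8}\right) = -2 - \left(\frac{2}{5} - \frac{3}{8}\right) = -2 - \frac{1}{40} = - \frac{81}{40} \approx -2.025$)
$257 O = 257 \left(- \frac{81}{40}\right) = - \frac{20817}{40}$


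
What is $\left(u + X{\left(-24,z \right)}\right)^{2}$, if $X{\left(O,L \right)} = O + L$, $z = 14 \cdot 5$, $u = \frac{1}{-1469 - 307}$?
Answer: $\frac{6674073025}{3154176} \approx 2115.9$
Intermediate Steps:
$u = - \frac{1}{1776}$ ($u = \frac{1}{-1776} = - \frac{1}{1776} \approx -0.00056306$)
$z = 70$
$X{\left(O,L \right)} = L + O$
$\left(u + X{\left(-24,z \right)}\right)^{2} = \left(- \frac{1}{1776} + \left(70 - 24\right)\right)^{2} = \left(- \frac{1}{1776} + 46\right)^{2} = \left(\frac{81695}{1776}\right)^{2} = \frac{6674073025}{3154176}$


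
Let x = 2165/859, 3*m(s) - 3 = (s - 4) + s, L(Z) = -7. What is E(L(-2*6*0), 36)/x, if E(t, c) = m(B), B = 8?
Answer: 859/433 ≈ 1.9838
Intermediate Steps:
m(s) = -⅓ + 2*s/3 (m(s) = 1 + ((s - 4) + s)/3 = 1 + ((-4 + s) + s)/3 = 1 + (-4 + 2*s)/3 = 1 + (-4/3 + 2*s/3) = -⅓ + 2*s/3)
E(t, c) = 5 (E(t, c) = -⅓ + (⅔)*8 = -⅓ + 16/3 = 5)
x = 2165/859 (x = 2165*(1/859) = 2165/859 ≈ 2.5204)
E(L(-2*6*0), 36)/x = 5/(2165/859) = 5*(859/2165) = 859/433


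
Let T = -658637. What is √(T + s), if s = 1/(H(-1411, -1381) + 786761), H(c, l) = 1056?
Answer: 2*I*√102196689801102669/787817 ≈ 811.56*I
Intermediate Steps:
s = 1/787817 (s = 1/(1056 + 786761) = 1/787817 ≈ 1.2693e-6)
√(T + s) = √(-658637 + 1/787817) = √(-518885425428/787817) = 2*I*√102196689801102669/787817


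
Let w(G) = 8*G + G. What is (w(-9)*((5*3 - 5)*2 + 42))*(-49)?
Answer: 246078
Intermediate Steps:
w(G) = 9*G
(w(-9)*((5*3 - 5)*2 + 42))*(-49) = ((9*(-9))*((5*3 - 5)*2 + 42))*(-49) = -81*((15 - 5)*2 + 42)*(-49) = -81*(10*2 + 42)*(-49) = -81*(20 + 42)*(-49) = -81*62*(-49) = -5022*(-49) = 246078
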